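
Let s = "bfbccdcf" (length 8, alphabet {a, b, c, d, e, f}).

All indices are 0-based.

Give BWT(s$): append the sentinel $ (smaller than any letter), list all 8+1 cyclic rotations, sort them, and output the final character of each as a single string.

rank  rotation   last
    0  $bfbccdcf  f
    1  bccdcf$bf  f
    2  bfbccdcf$  $
    3  ccdcf$bfb  b
    4  cdcf$bfbc  c
    5  cf$bfbccd  d
    6  dcf$bfbcc  c
    7  f$bfbccdc  c
    8  fbccdcf$b  b

ff$bcdccb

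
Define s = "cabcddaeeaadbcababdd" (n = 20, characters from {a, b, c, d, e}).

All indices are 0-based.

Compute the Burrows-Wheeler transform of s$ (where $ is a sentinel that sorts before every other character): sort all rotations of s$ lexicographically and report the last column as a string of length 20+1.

deccbadadaab$bddabcea

rank  rotation               last
    0  $cabcddaeeaadbcababdd  d
    1  aadbcababdd$cabcddaee  e
    2  ababdd$cabcddaeeaadbc  c
    3  abcddaeeaadbcababdd$c  c
    4  abdd$cabcddaeeaadbcab  b
    5  adbcababdd$cabcddaeea  a
    6  aeeaadbcababdd$cabcdd  d
    7  babdd$cabcddaeeaadbca  a
    8  bcababdd$cabcddaeeaad  d
    9  bcddaeeaadbcababdd$ca  a
   10  bdd$cabcddaeeaadbcaba  a
   11  cababdd$cabcddaeeaadb  b
   12  cabcddaeeaadbcababdd$  $
   13  cddaeeaadbcababdd$cab  b
   14  d$cabcddaeeaadbcababd  d
   15  daeeaadbcababdd$cabcd  d
   16  dbcababdd$cabcddaeeaa  a
   17  dd$cabcddaeeaadbcabab  b
   18  ddaeeaadbcababdd$cabc  c
   19  eaadbcababdd$cabcddae  e
   20  eeaadbcababdd$cabcdda  a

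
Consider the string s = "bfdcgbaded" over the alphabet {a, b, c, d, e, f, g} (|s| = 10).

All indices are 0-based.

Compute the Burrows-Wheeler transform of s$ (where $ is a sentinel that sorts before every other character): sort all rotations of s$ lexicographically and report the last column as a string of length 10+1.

rank  rotation     last
    0  $bfdcgbaded  d
    1  aded$bfdcgb  b
    2  baded$bfdcg  g
    3  bfdcgbaded$  $
    4  cgbaded$bfd  d
    5  d$bfdcgbade  e
    6  dcgbaded$bf  f
    7  ded$bfdcgba  a
    8  ed$bfdcgbad  d
    9  fdcgbaded$b  b
   10  gbaded$bfdc  c

dbg$defadbc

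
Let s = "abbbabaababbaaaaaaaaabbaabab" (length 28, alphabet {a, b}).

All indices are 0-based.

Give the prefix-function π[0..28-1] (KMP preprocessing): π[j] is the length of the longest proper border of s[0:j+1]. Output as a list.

[0, 0, 0, 0, 1, 2, 1, 1, 2, 1, 2, 3, 1, 1, 1, 1, 1, 1, 1, 1, 1, 2, 3, 1, 1, 2, 1, 2]

π[0] = 0
j=1 s[j]='b': π[1]=0 (border '')
j=2 s[j]='b': π[2]=0 (border '')
j=3 s[j]='b': π[3]=0 (border '')
j=4 s[j]='a': π[4]=1 (border 'a')
j=5 s[j]='b': π[5]=2 (border 'ab')
j=6 s[j]='a': k: 2→0; π[6]=1 (border 'a')
j=7 s[j]='a': k: 1→0; π[7]=1 (border 'a')
j=8 s[j]='b': π[8]=2 (border 'ab')
j=9 s[j]='a': k: 2→0; π[9]=1 (border 'a')
j=10 s[j]='b': π[10]=2 (border 'ab')
j=11 s[j]='b': π[11]=3 (border 'abb')
j=12 s[j]='a': k: 3→0; π[12]=1 (border 'a')
j=13 s[j]='a': k: 1→0; π[13]=1 (border 'a')
j=14 s[j]='a': k: 1→0; π[14]=1 (border 'a')
j=15 s[j]='a': k: 1→0; π[15]=1 (border 'a')
j=16 s[j]='a': k: 1→0; π[16]=1 (border 'a')
j=17 s[j]='a': k: 1→0; π[17]=1 (border 'a')
j=18 s[j]='a': k: 1→0; π[18]=1 (border 'a')
j=19 s[j]='a': k: 1→0; π[19]=1 (border 'a')
j=20 s[j]='a': k: 1→0; π[20]=1 (border 'a')
j=21 s[j]='b': π[21]=2 (border 'ab')
j=22 s[j]='b': π[22]=3 (border 'abb')
j=23 s[j]='a': k: 3→0; π[23]=1 (border 'a')
j=24 s[j]='a': k: 1→0; π[24]=1 (border 'a')
j=25 s[j]='b': π[25]=2 (border 'ab')
j=26 s[j]='a': k: 2→0; π[26]=1 (border 'a')
j=27 s[j]='b': π[27]=2 (border 'ab')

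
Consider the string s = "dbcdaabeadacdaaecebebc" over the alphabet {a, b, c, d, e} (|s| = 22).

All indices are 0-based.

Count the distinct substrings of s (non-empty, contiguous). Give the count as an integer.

226

rank→(start, suffix):
  0 → (4, 'aabeadacdaaecebebc')
  1 → (13, 'aaecebebc')
  2 → (5, 'abeadacdaaecebebc')
  3 → (10, 'acdaaecebebc')
  4 → (8, 'adacdaaecebebc')
  5 → (14, 'aecebebc')
  6 → (20, 'bc')
  7 → (1, 'bcdaabeadacdaaecebebc')
  8 → (6, 'beadacdaaecebebc')
  9 → (18, 'bebc')
  10 → (21, 'c')
  11 → (2, 'cdaabeadacdaaecebebc')
  12 → (11, 'cdaaecebebc')
  13 → (16, 'cebebc')
  14 → (3, 'daabeadacdaaecebebc')
  15 → (12, 'daaecebebc')
  16 → (9, 'dacdaaecebebc')
  17 → (0, 'dbcdaabeadacdaaecebebc')
  18 → (7, 'eadacdaaecebebc')
  19 → (19, 'ebc')
  20 → (17, 'ebebc')
  21 → (15, 'ecebebc')

SA = [4, 13, 5, 10, 8, 14, 20, 1, 6, 18, 21, 2, 11, 16, 3, 12, 9, 0, 7, 19, 17, 15]
i: (SA[i-1],SA[i]) lcp shared
  1: (4,13) 2 'aa'
  2: (13,5) 1 'a'
  3: (5,10) 1 'a'
  4: (10,8) 1 'a'
  5: (8,14) 1 'a'
  6: (14,20) 0 ''
  7: (20,1) 2 'bc'
  8: (1,6) 1 'b'
  9: (6,18) 2 'be'
  10: (18,21) 0 ''
  11: (21,2) 1 'c'
  12: (2,11) 4 'cdaa'
  13: (11,16) 1 'c'
  14: (16,3) 0 ''
  15: (3,12) 3 'daa'
  16: (12,9) 2 'da'
  17: (9,0) 1 'd'
  18: (0,7) 0 ''
  19: (7,19) 1 'e'
  20: (19,17) 2 'eb'
  21: (17,15) 1 'e'

n(n+1)/2 = 22·23/2 = 253
Σ LCP = 0 + 2 + 1 + 1 + 1 + 1 + 0 + 2 + 1 + 2 + 0 + 1 + 4 + 1 + 0 + 3 + 2 + 1 + 0 + 1 + 2 + 1 = 27
distinct = 253 − 27 = 226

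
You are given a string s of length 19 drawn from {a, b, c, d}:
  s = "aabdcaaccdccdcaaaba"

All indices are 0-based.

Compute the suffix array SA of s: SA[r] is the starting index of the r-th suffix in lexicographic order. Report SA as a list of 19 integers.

sorted suffixes:
  #0 SA[0]=18  'a'
  #1 SA[1]=14  'aaaba'
  #2 SA[2]=15  'aaba'
  #3 SA[3]=0  'aabdcaaccdccdcaaaba'
  #4 SA[4]=5  'aaccdccdcaaaba'
  #5 SA[5]=16  'aba'
  #6 SA[6]=1  'abdcaaccdccdcaaaba'
  #7 SA[7]=6  'accdccdcaaaba'
  #8 SA[8]=17  'ba'
  #9 SA[9]=2  'bdcaaccdccdcaaaba'
  #10 SA[10]=13  'caaaba'
  #11 SA[11]=4  'caaccdccdcaaaba'
  #12 SA[12]=10  'ccdcaaaba'
  #13 SA[13]=7  'ccdccdcaaaba'
  #14 SA[14]=11  'cdcaaaba'
  #15 SA[15]=8  'cdccdcaaaba'
  #16 SA[16]=12  'dcaaaba'
  #17 SA[17]=3  'dcaaccdccdcaaaba'
  #18 SA[18]=9  'dccdcaaaba'

[18, 14, 15, 0, 5, 16, 1, 6, 17, 2, 13, 4, 10, 7, 11, 8, 12, 3, 9]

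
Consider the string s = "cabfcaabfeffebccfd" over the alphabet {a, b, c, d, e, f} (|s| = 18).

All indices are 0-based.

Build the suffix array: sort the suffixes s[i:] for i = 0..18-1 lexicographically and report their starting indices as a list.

rank | idx | suffix
   0 |   5 | aabfeffebccfd
   1 |   1 | abfcaabfeffebccfd
   2 |   6 | abfeffebccfd
   3 |  13 | bccfd
   4 |   2 | bfcaabfeffebccfd
   5 |   7 | bfeffebccfd
   6 |   4 | caabfeffebccfd
   7 |   0 | cabfcaabfeffebccfd
   8 |  14 | ccfd
   9 |  15 | cfd
  10 |  17 | d
  11 |  12 | ebccfd
  12 |   9 | effebccfd
  13 |   3 | fcaabfeffebccfd
  14 |  16 | fd
  15 |  11 | febccfd
  16 |   8 | feffebccfd
  17 |  10 | ffebccfd

[5, 1, 6, 13, 2, 7, 4, 0, 14, 15, 17, 12, 9, 3, 16, 11, 8, 10]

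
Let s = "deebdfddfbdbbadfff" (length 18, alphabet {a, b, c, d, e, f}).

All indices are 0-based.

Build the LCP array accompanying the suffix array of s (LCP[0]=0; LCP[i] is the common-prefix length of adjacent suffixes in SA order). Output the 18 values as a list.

[0, 0, 1, 1, 2, 0, 1, 1, 1, 2, 2, 0, 1, 0, 1, 1, 1, 2]

rank | idx | suffix
   0 |  13 | adfff
   1 |  12 | badfff
   2 |  11 | bbadfff
   3 |   9 | bdbbadfff
   4 |   3 | bdfddfbdbbadfff
   5 |  10 | dbbadfff
   6 |   6 | ddfbdbbadfff
   7 |   0 | deebdfddfbdbbadfff
   8 |   7 | dfbdbbadfff
   9 |   4 | dfddfbdbbadfff
  10 |  14 | dfff
  11 |   2 | ebdfddfbdbbadfff
  12 |   1 | eebdfddfbdbbadfff
  13 |  17 | f
  14 |   8 | fbdbbadfff
  15 |   5 | fddfbdbbadfff
  16 |  16 | ff
  17 |  15 | fff

SA = [13, 12, 11, 9, 3, 10, 6, 0, 7, 4, 14, 2, 1, 17, 8, 5, 16, 15]
i: (SA[i-1],SA[i]) lcp shared
  1: (13,12) 0 ''
  2: (12,11) 1 'b'
  3: (11,9) 1 'b'
  4: (9,3) 2 'bd'
  5: (3,10) 0 ''
  6: (10,6) 1 'd'
  7: (6,0) 1 'd'
  8: (0,7) 1 'd'
  9: (7,4) 2 'df'
  10: (4,14) 2 'df'
  11: (14,2) 0 ''
  12: (2,1) 1 'e'
  13: (1,17) 0 ''
  14: (17,8) 1 'f'
  15: (8,5) 1 'f'
  16: (5,16) 1 'f'
  17: (16,15) 2 'ff'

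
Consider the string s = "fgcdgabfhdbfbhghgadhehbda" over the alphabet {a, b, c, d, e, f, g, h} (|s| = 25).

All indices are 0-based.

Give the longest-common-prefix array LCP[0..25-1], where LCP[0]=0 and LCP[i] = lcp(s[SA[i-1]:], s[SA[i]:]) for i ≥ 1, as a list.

rank | idx | suffix
   0 |  24 | a
   1 |   5 | abfhdbfbhghgadhehbda
   2 |  17 | adhehbda
   3 |  22 | bda
   4 |  10 | bfbhghgadhehbda
   5 |   6 | bfhdbfbhghgadhehbda
   6 |  12 | bhghgadhehbda
   7 |   2 | cdgabfhdbfbhghgadhehbda
   8 |  23 | da
   9 |   9 | dbfbhghgadhehbda
  10 |   3 | dgabfhdbfbhghgadhehbda
  11 |  18 | dhehbda
  12 |  20 | ehbda
  13 |  11 | fbhghgadhehbda
  14 |   0 | fgcdgabfhdbfbhghgadhehbda
  15 |   7 | fhdbfbhghgadhehbda
  16 |   4 | gabfhdbfbhghgadhehbda
  17 |  16 | gadhehbda
  18 |   1 | gcdgabfhdbfbhghgadhehbda
  19 |  14 | ghgadhehbda
  20 |  21 | hbda
  21 |   8 | hdbfbhghgadhehbda
  22 |  19 | hehbda
  23 |  15 | hgadhehbda
  24 |  13 | hghgadhehbda

SA = [24, 5, 17, 22, 10, 6, 12, 2, 23, 9, 3, 18, 20, 11, 0, 7, 4, 16, 1, 14, 21, 8, 19, 15, 13]
i: (SA[i-1],SA[i]) lcp shared
  1: (24,5) 1 'a'
  2: (5,17) 1 'a'
  3: (17,22) 0 ''
  4: (22,10) 1 'b'
  5: (10,6) 2 'bf'
  6: (6,12) 1 'b'
  7: (12,2) 0 ''
  8: (2,23) 0 ''
  9: (23,9) 1 'd'
  10: (9,3) 1 'd'
  11: (3,18) 1 'd'
  12: (18,20) 0 ''
  13: (20,11) 0 ''
  14: (11,0) 1 'f'
  15: (0,7) 1 'f'
  16: (7,4) 0 ''
  17: (4,16) 2 'ga'
  18: (16,1) 1 'g'
  19: (1,14) 1 'g'
  20: (14,21) 0 ''
  21: (21,8) 1 'h'
  22: (8,19) 1 'h'
  23: (19,15) 1 'h'
  24: (15,13) 2 'hg'

[0, 1, 1, 0, 1, 2, 1, 0, 0, 1, 1, 1, 0, 0, 1, 1, 0, 2, 1, 1, 0, 1, 1, 1, 2]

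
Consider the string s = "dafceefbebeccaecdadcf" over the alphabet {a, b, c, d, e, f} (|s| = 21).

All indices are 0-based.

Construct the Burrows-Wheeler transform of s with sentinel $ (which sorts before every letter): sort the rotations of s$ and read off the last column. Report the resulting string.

rank  rotation                last
    0  $dafceefbebeccaecdadcf  f
    1  adcf$dafceefbebeccaecd  d
    2  aecdadcf$dafceefbebecc  c
    3  afceefbebeccaecdadcf$d  d
    4  bebeccaecdadcf$dafceef  f
    5  beccaecdadcf$dafceefbe  e
    6  caecdadcf$dafceefbebec  c
    7  ccaecdadcf$dafceefbebe  e
    8  cdadcf$dafceefbebeccae  e
    9  ceefbebeccaecdadcf$daf  f
   10  cf$dafceefbebeccaecdad  d
   11  dadcf$dafceefbebeccaec  c
   12  dafceefbebeccaecdadcf$  $
   13  dcf$dafceefbebeccaecda  a
   14  ebeccaecdadcf$dafceefb  b
   15  eccaecdadcf$dafceefbeb  b
   16  ecdadcf$dafceefbebecca  a
   17  eefbebeccaecdadcf$dafc  c
   18  efbebeccaecdadcf$dafce  e
   19  f$dafceefbebeccaecdadc  c
   20  fbebeccaecdadcf$dafcee  e
   21  fceefbebeccaecdadcf$da  a

fdcdfeceefdc$abbacecea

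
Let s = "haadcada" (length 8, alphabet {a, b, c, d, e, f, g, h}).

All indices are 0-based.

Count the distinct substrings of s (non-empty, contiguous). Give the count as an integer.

rank | idx | suffix
   0 |   7 | a
   1 |   1 | aadcada
   2 |   5 | ada
   3 |   2 | adcada
   4 |   4 | cada
   5 |   6 | da
   6 |   3 | dcada
   7 |   0 | haadcada

SA = [7, 1, 5, 2, 4, 6, 3, 0]
i: (SA[i-1],SA[i]) lcp shared
  1: (7,1) 1 'a'
  2: (1,5) 1 'a'
  3: (5,2) 2 'ad'
  4: (2,4) 0 ''
  5: (4,6) 0 ''
  6: (6,3) 1 'd'
  7: (3,0) 0 ''

n(n+1)/2 = 8·9/2 = 36
Σ LCP = 0 + 1 + 1 + 2 + 0 + 0 + 1 + 0 = 5
distinct = 36 − 5 = 31

31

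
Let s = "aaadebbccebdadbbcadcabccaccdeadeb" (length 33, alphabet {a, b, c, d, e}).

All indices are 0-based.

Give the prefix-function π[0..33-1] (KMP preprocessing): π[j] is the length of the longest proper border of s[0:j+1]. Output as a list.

[0, 1, 2, 0, 0, 0, 0, 0, 0, 0, 0, 0, 1, 0, 0, 0, 0, 1, 0, 0, 1, 0, 0, 0, 1, 0, 0, 0, 0, 1, 0, 0, 0]

π[0] = 0
j=1 s[j]='a': π[1]=1 (border 'a')
j=2 s[j]='a': π[2]=2 (border 'aa')
j=3 s[j]='d': k: 2→1→0; π[3]=0 (border '')
j=4 s[j]='e': π[4]=0 (border '')
j=5 s[j]='b': π[5]=0 (border '')
j=6 s[j]='b': π[6]=0 (border '')
j=7 s[j]='c': π[7]=0 (border '')
j=8 s[j]='c': π[8]=0 (border '')
j=9 s[j]='e': π[9]=0 (border '')
j=10 s[j]='b': π[10]=0 (border '')
j=11 s[j]='d': π[11]=0 (border '')
j=12 s[j]='a': π[12]=1 (border 'a')
j=13 s[j]='d': k: 1→0; π[13]=0 (border '')
j=14 s[j]='b': π[14]=0 (border '')
j=15 s[j]='b': π[15]=0 (border '')
j=16 s[j]='c': π[16]=0 (border '')
j=17 s[j]='a': π[17]=1 (border 'a')
j=18 s[j]='d': k: 1→0; π[18]=0 (border '')
j=19 s[j]='c': π[19]=0 (border '')
j=20 s[j]='a': π[20]=1 (border 'a')
j=21 s[j]='b': k: 1→0; π[21]=0 (border '')
j=22 s[j]='c': π[22]=0 (border '')
j=23 s[j]='c': π[23]=0 (border '')
j=24 s[j]='a': π[24]=1 (border 'a')
j=25 s[j]='c': k: 1→0; π[25]=0 (border '')
j=26 s[j]='c': π[26]=0 (border '')
j=27 s[j]='d': π[27]=0 (border '')
j=28 s[j]='e': π[28]=0 (border '')
j=29 s[j]='a': π[29]=1 (border 'a')
j=30 s[j]='d': k: 1→0; π[30]=0 (border '')
j=31 s[j]='e': π[31]=0 (border '')
j=32 s[j]='b': π[32]=0 (border '')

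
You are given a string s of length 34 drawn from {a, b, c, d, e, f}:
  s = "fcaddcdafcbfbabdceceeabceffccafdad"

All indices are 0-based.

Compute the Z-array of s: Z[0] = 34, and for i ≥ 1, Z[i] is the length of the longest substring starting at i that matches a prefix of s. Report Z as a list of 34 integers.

Z[0]=34
i=1: i≥r, start 0; Z[1]=0
i=2: i≥r, start 0; Z[2]=0
i=3: i≥r, start 0; Z[3]=0
i=4: i≥r, start 0; Z[4]=0
i=5: i≥r, start 0; Z[5]=0
i=6: i≥r, start 0; Z[6]=0
i=7: i≥r, start 0; Z[7]=0
i=8: i≥r, start 0; Z[8]=2 grow→box=[8,10)
i=9: min(r-i=1, Z[1]=0)=0; Z[9]=0
i=10: i≥r, start 0; Z[10]=0
i=11: i≥r, start 0; Z[11]=1 grow→box=[11,12)
i=12: i≥r, start 0; Z[12]=0
i=13: i≥r, start 0; Z[13]=0
i=14: i≥r, start 0; Z[14]=0
i=15: i≥r, start 0; Z[15]=0
i=16: i≥r, start 0; Z[16]=0
i=17: i≥r, start 0; Z[17]=0
i=18: i≥r, start 0; Z[18]=0
i=19: i≥r, start 0; Z[19]=0
i=20: i≥r, start 0; Z[20]=0
i=21: i≥r, start 0; Z[21]=0
i=22: i≥r, start 0; Z[22]=0
i=23: i≥r, start 0; Z[23]=0
i=24: i≥r, start 0; Z[24]=0
i=25: i≥r, start 0; Z[25]=1 grow→box=[25,26)
i=26: i≥r, start 0; Z[26]=2 grow→box=[26,28)
i=27: min(r-i=1, Z[1]=0)=0; Z[27]=0
i=28: i≥r, start 0; Z[28]=0
i=29: i≥r, start 0; Z[29]=0
i=30: i≥r, start 0; Z[30]=1 grow→box=[30,31)
i=31: i≥r, start 0; Z[31]=0
i=32: i≥r, start 0; Z[32]=0
i=33: i≥r, start 0; Z[33]=0

[34, 0, 0, 0, 0, 0, 0, 0, 2, 0, 0, 1, 0, 0, 0, 0, 0, 0, 0, 0, 0, 0, 0, 0, 0, 1, 2, 0, 0, 0, 1, 0, 0, 0]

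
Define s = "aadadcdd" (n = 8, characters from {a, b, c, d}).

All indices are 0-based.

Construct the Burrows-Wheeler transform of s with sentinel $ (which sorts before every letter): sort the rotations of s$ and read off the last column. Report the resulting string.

rank  rotation   last
    0  $aadadcdd  d
    1  aadadcdd$  $
    2  adadcdd$a  a
    3  adcdd$aad  d
    4  cdd$aadad  d
    5  d$aadadcd  d
    6  dadcdd$aa  a
    7  dcdd$aada  a
    8  dd$aadadc  c

d$adddaac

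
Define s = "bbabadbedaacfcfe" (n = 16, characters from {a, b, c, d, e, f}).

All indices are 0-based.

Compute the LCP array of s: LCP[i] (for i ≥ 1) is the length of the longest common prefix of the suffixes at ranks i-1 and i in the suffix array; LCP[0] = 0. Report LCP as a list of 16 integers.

[0, 1, 1, 1, 0, 2, 1, 1, 0, 2, 0, 1, 0, 1, 0, 1]

sorted suffixes:
  #0 SA[0]=9  'aacfcfe'
  #1 SA[1]=2  'abadbedaacfcfe'
  #2 SA[2]=10  'acfcfe'
  #3 SA[3]=4  'adbedaacfcfe'
  #4 SA[4]=1  'babadbedaacfcfe'
  #5 SA[5]=3  'badbedaacfcfe'
  #6 SA[6]=0  'bbabadbedaacfcfe'
  #7 SA[7]=6  'bedaacfcfe'
  #8 SA[8]=11  'cfcfe'
  #9 SA[9]=13  'cfe'
  #10 SA[10]=8  'daacfcfe'
  #11 SA[11]=5  'dbedaacfcfe'
  #12 SA[12]=15  'e'
  #13 SA[13]=7  'edaacfcfe'
  #14 SA[14]=12  'fcfe'
  #15 SA[15]=14  'fe'

SA = [9, 2, 10, 4, 1, 3, 0, 6, 11, 13, 8, 5, 15, 7, 12, 14]
rank  pair      lcp
   1  s[9:],s[2:]  1  'a'
   2  s[2:],s[10:]  1  'a'
   3  s[10:],s[4:]  1  'a'
   4  s[4:],s[1:]  0  ''
   5  s[1:],s[3:]  2  'ba'
   6  s[3:],s[0:]  1  'b'
   7  s[0:],s[6:]  1  'b'
   8  s[6:],s[11:]  0  ''
   9  s[11:],s[13:]  2  'cf'
  10  s[13:],s[8:]  0  ''
  11  s[8:],s[5:]  1  'd'
  12  s[5:],s[15:]  0  ''
  13  s[15:],s[7:]  1  'e'
  14  s[7:],s[12:]  0  ''
  15  s[12:],s[14:]  1  'f'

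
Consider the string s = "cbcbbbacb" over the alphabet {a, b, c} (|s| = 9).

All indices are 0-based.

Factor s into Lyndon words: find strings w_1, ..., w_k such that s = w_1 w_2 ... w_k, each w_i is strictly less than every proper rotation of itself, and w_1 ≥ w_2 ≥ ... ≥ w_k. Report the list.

emit factor 1: 'c' (i=0, period=1)
emit factor 2: 'bc' (i=1, period=2)
emit factor 3: 'b' (i=3, period=1)
emit factor 4: 'b' (i=4, period=1)
emit factor 5: 'b' (i=5, period=1)
emit factor 6: 'acb' (i=6, period=3)

["c", "bc", "b", "b", "b", "acb"]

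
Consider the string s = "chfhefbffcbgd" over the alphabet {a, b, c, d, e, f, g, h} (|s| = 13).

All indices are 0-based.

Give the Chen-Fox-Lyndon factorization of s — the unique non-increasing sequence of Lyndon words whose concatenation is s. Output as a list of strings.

["chfhef", "bffcbgd"]

emit factor 1: 'chfhef' (i=0, period=6)
emit factor 2: 'bffcbgd' (i=6, period=7)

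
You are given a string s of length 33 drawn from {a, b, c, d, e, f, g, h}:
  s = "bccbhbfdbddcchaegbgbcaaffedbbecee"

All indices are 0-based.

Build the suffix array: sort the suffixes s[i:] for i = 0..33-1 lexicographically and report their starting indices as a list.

[21, 14, 22, 27, 19, 0, 8, 28, 5, 17, 3, 20, 2, 1, 11, 30, 12, 26, 7, 10, 9, 32, 29, 25, 31, 15, 6, 24, 23, 18, 16, 13, 4]

rank | idx | suffix
   0 |  21 | aaffedbbecee
   1 |  14 | aegbgbcaaffedbbecee
   2 |  22 | affedbbecee
   3 |  27 | bbecee
   4 |  19 | bcaaffedbbecee
   5 |   0 | bccbhbfdbddcchaegbgbcaaffedbbecee
   6 |   8 | bddcchaegbgbcaaffedbbecee
   7 |  28 | becee
   8 |   5 | bfdbddcchaegbgbcaaffedbbecee
   9 |  17 | bgbcaaffedbbecee
  10 |   3 | bhbfdbddcchaegbgbcaaffedbbecee
  11 |  20 | caaffedbbecee
  12 |   2 | cbhbfdbddcchaegbgbcaaffedbbecee
  13 |   1 | ccbhbfdbddcchaegbgbcaaffedbbecee
  14 |  11 | cchaegbgbcaaffedbbecee
  15 |  30 | cee
  16 |  12 | chaegbgbcaaffedbbecee
  17 |  26 | dbbecee
  18 |   7 | dbddcchaegbgbcaaffedbbecee
  19 |  10 | dcchaegbgbcaaffedbbecee
  20 |   9 | ddcchaegbgbcaaffedbbecee
  21 |  32 | e
  22 |  29 | ecee
  23 |  25 | edbbecee
  24 |  31 | ee
  25 |  15 | egbgbcaaffedbbecee
  26 |   6 | fdbddcchaegbgbcaaffedbbecee
  27 |  24 | fedbbecee
  28 |  23 | ffedbbecee
  29 |  18 | gbcaaffedbbecee
  30 |  16 | gbgbcaaffedbbecee
  31 |  13 | haegbgbcaaffedbbecee
  32 |   4 | hbfdbddcchaegbgbcaaffedbbecee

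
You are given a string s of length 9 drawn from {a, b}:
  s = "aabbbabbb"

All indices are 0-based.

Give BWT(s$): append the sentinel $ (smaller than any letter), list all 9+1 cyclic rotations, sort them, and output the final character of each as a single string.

rank  rotation    last
    0  $aabbbabbb  b
    1  aabbbabbb$  $
    2  abbb$aabbb  b
    3  abbbabbb$a  a
    4  b$aabbbabb  b
    5  babbb$aabb  b
    6  bb$aabbbab  b
    7  bbabbb$aab  b
    8  bbb$aabbba  a
    9  bbbabbb$aa  a

b$babbbbaa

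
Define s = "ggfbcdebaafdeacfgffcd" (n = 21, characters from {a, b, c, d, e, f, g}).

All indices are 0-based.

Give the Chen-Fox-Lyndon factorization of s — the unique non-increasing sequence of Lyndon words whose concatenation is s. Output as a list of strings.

["g", "g", "f", "bcde", "b", "aafdeacfgffcd"]

emit factor 1: 'g' (i=0, period=1)
emit factor 2: 'g' (i=1, period=1)
emit factor 3: 'f' (i=2, period=1)
emit factor 4: 'bcde' (i=3, period=4)
emit factor 5: 'b' (i=7, period=1)
emit factor 6: 'aafdeacfgffcd' (i=8, period=13)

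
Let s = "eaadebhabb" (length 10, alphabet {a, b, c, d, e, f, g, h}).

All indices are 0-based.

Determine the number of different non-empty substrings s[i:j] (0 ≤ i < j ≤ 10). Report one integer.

rank | idx | suffix
   0 |   1 | aadebhabb
   1 |   7 | abb
   2 |   2 | adebhabb
   3 |   9 | b
   4 |   8 | bb
   5 |   5 | bhabb
   6 |   3 | debhabb
   7 |   0 | eaadebhabb
   8 |   4 | ebhabb
   9 |   6 | habb

SA = [1, 7, 2, 9, 8, 5, 3, 0, 4, 6]
[i] adj suffixes → lcp
  [1] 1/7 → 1 ('a')
  [2] 7/2 → 1 ('a')
  [3] 2/9 → 0 ('')
  [4] 9/8 → 1 ('b')
  [5] 8/5 → 1 ('b')
  [6] 5/3 → 0 ('')
  [7] 3/0 → 0 ('')
  [8] 0/4 → 1 ('e')
  [9] 4/6 → 0 ('')

n(n+1)/2 = 10·11/2 = 55
Σ LCP = 0 + 1 + 1 + 0 + 1 + 1 + 0 + 0 + 1 + 0 = 5
distinct = 55 − 5 = 50

50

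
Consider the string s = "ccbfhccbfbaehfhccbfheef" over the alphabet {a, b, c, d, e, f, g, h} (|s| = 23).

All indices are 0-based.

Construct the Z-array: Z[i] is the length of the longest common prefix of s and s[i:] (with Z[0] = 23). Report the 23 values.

[23, 1, 0, 0, 0, 4, 1, 0, 0, 0, 0, 0, 0, 0, 0, 5, 1, 0, 0, 0, 0, 0, 0]

Z[0]=23
i=1: fresh scan; Z[1]=1 extend→box=[1,2)
i=2: fresh scan; Z[2]=0
i=3: fresh scan; Z[3]=0
i=4: fresh scan; Z[4]=0
i=5: fresh scan; Z[5]=4 extend→box=[5,9)
i=6: min(r-i=3, Z[1]=1)=1; Z[6]=1
i=7: min(r-i=2, Z[2]=0)=0; Z[7]=0
i=8: min(r-i=1, Z[3]=0)=0; Z[8]=0
i=9: fresh scan; Z[9]=0
i=10: fresh scan; Z[10]=0
i=11: fresh scan; Z[11]=0
i=12: fresh scan; Z[12]=0
i=13: fresh scan; Z[13]=0
i=14: fresh scan; Z[14]=0
i=15: fresh scan; Z[15]=5 extend→box=[15,20)
i=16: min(r-i=4, Z[1]=1)=1; Z[16]=1
i=17: min(r-i=3, Z[2]=0)=0; Z[17]=0
i=18: min(r-i=2, Z[3]=0)=0; Z[18]=0
i=19: min(r-i=1, Z[4]=0)=0; Z[19]=0
i=20: fresh scan; Z[20]=0
i=21: fresh scan; Z[21]=0
i=22: fresh scan; Z[22]=0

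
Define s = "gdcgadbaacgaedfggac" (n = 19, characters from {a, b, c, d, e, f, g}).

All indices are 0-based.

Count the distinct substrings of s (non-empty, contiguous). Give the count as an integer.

173

rank | idx | suffix
   0 |   7 | aacgaedfggac
   1 |  17 | ac
   2 |   8 | acgaedfggac
   3 |   4 | adbaacgaedfggac
   4 |  11 | aedfggac
   5 |   6 | baacgaedfggac
   6 |  18 | c
   7 |   2 | cgadbaacgaedfggac
   8 |   9 | cgaedfggac
   9 |   5 | dbaacgaedfggac
  10 |   1 | dcgadbaacgaedfggac
  11 |  13 | dfggac
  12 |  12 | edfggac
  13 |  14 | fggac
  14 |  16 | gac
  15 |   3 | gadbaacgaedfggac
  16 |  10 | gaedfggac
  17 |   0 | gdcgadbaacgaedfggac
  18 |  15 | ggac

SA = [7, 17, 8, 4, 11, 6, 18, 2, 9, 5, 1, 13, 12, 14, 16, 3, 10, 0, 15]
i: (SA[i-1],SA[i]) lcp shared
  1: (7,17) 1 'a'
  2: (17,8) 2 'ac'
  3: (8,4) 1 'a'
  4: (4,11) 1 'a'
  5: (11,6) 0 ''
  6: (6,18) 0 ''
  7: (18,2) 1 'c'
  8: (2,9) 3 'cga'
  9: (9,5) 0 ''
  10: (5,1) 1 'd'
  11: (1,13) 1 'd'
  12: (13,12) 0 ''
  13: (12,14) 0 ''
  14: (14,16) 0 ''
  15: (16,3) 2 'ga'
  16: (3,10) 2 'ga'
  17: (10,0) 1 'g'
  18: (0,15) 1 'g'

n(n+1)/2 = 19·20/2 = 190
Σ LCP = 0 + 1 + 2 + 1 + 1 + 0 + 0 + 1 + 3 + 0 + 1 + 1 + 0 + 0 + 0 + 2 + 2 + 1 + 1 = 17
distinct = 190 − 17 = 173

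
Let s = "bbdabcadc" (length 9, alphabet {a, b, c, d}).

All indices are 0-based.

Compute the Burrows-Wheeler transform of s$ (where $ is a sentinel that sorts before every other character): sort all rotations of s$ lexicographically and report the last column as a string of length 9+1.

cdc$abdbba

rank  rotation    last
    0  $bbdabcadc  c
    1  abcadc$bbd  d
    2  adc$bbdabc  c
    3  bbdabcadc$  $
    4  bcadc$bbda  a
    5  bdabcadc$b  b
    6  c$bbdabcad  d
    7  cadc$bbdab  b
    8  dabcadc$bb  b
    9  dc$bbdabca  a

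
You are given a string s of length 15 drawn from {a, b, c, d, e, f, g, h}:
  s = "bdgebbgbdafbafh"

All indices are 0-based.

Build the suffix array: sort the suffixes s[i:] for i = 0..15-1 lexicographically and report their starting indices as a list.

[9, 12, 11, 4, 7, 0, 5, 8, 1, 3, 10, 13, 6, 2, 14]

sorted suffixes:
  #0 SA[0]=9  'afbafh'
  #1 SA[1]=12  'afh'
  #2 SA[2]=11  'bafh'
  #3 SA[3]=4  'bbgbdafbafh'
  #4 SA[4]=7  'bdafbafh'
  #5 SA[5]=0  'bdgebbgbdafbafh'
  #6 SA[6]=5  'bgbdafbafh'
  #7 SA[7]=8  'dafbafh'
  #8 SA[8]=1  'dgebbgbdafbafh'
  #9 SA[9]=3  'ebbgbdafbafh'
  #10 SA[10]=10  'fbafh'
  #11 SA[11]=13  'fh'
  #12 SA[12]=6  'gbdafbafh'
  #13 SA[13]=2  'gebbgbdafbafh'
  #14 SA[14]=14  'h'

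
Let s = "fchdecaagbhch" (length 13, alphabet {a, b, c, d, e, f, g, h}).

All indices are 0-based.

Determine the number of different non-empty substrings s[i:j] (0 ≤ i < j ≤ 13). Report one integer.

85

rank→(start, suffix):
  0 → (6, 'aagbhch')
  1 → (7, 'agbhch')
  2 → (9, 'bhch')
  3 → (5, 'caagbhch')
  4 → (11, 'ch')
  5 → (1, 'chdecaagbhch')
  6 → (3, 'decaagbhch')
  7 → (4, 'ecaagbhch')
  8 → (0, 'fchdecaagbhch')
  9 → (8, 'gbhch')
  10 → (12, 'h')
  11 → (10, 'hch')
  12 → (2, 'hdecaagbhch')

SA = [6, 7, 9, 5, 11, 1, 3, 4, 0, 8, 12, 10, 2]
rank  pair      lcp
   1  s[6:],s[7:]  1  'a'
   2  s[7:],s[9:]  0  ''
   3  s[9:],s[5:]  0  ''
   4  s[5:],s[11:]  1  'c'
   5  s[11:],s[1:]  2  'ch'
   6  s[1:],s[3:]  0  ''
   7  s[3:],s[4:]  0  ''
   8  s[4:],s[0:]  0  ''
   9  s[0:],s[8:]  0  ''
  10  s[8:],s[12:]  0  ''
  11  s[12:],s[10:]  1  'h'
  12  s[10:],s[2:]  1  'h'

n(n+1)/2 = 13·14/2 = 91
Σ LCP = 0 + 1 + 0 + 0 + 1 + 2 + 0 + 0 + 0 + 0 + 0 + 1 + 1 = 6
distinct = 91 − 6 = 85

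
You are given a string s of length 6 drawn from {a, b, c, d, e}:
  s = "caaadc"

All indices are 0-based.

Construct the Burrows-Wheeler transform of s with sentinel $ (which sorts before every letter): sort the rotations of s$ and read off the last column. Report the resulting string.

ccaad$a

rank  rotation last
    0  $caaadc  c
    1  aaadc$c  c
    2  aadc$ca  a
    3  adc$caa  a
    4  c$caaad  d
    5  caaadc$  $
    6  dc$caaa  a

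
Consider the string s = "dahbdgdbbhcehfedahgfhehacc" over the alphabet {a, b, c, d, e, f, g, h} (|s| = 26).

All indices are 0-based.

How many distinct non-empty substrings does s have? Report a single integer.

rank→(start, suffix):
  0 → (23, 'acc')
  1 → (1, 'ahbdgdbbhcehfedahgfhehacc')
  2 → (16, 'ahgfhehacc')
  3 → (7, 'bbhcehfedahgfhehacc')
  4 → (3, 'bdgdbbhcehfedahgfhehacc')
  5 → (8, 'bhcehfedahgfhehacc')
  6 → (25, 'c')
  7 → (24, 'cc')
  8 → (10, 'cehfedahgfhehacc')
  9 → (0, 'dahbdgdbbhcehfedahgfhehacc')
  10 → (15, 'dahgfhehacc')
  11 → (6, 'dbbhcehfedahgfhehacc')
  12 → (4, 'dgdbbhcehfedahgfhehacc')
  13 → (14, 'edahgfhehacc')
  14 → (21, 'ehacc')
  15 → (11, 'ehfedahgfhehacc')
  16 → (13, 'fedahgfhehacc')
  17 → (19, 'fhehacc')
  18 → (5, 'gdbbhcehfedahgfhehacc')
  19 → (18, 'gfhehacc')
  20 → (22, 'hacc')
  21 → (2, 'hbdgdbbhcehfedahgfhehacc')
  22 → (9, 'hcehfedahgfhehacc')
  23 → (20, 'hehacc')
  24 → (12, 'hfedahgfhehacc')
  25 → (17, 'hgfhehacc')

SA = [23, 1, 16, 7, 3, 8, 25, 24, 10, 0, 15, 6, 4, 14, 21, 11, 13, 19, 5, 18, 22, 2, 9, 20, 12, 17]
rank  pair      lcp
   1  s[23:],s[1:]  1  'a'
   2  s[1:],s[16:]  2  'ah'
   3  s[16:],s[7:]  0  ''
   4  s[7:],s[3:]  1  'b'
   5  s[3:],s[8:]  1  'b'
   6  s[8:],s[25:]  0  ''
   7  s[25:],s[24:]  1  'c'
   8  s[24:],s[10:]  1  'c'
   9  s[10:],s[0:]  0  ''
  10  s[0:],s[15:]  3  'dah'
  11  s[15:],s[6:]  1  'd'
  12  s[6:],s[4:]  1  'd'
  13  s[4:],s[14:]  0  ''
  14  s[14:],s[21:]  1  'e'
  15  s[21:],s[11:]  2  'eh'
  16  s[11:],s[13:]  0  ''
  17  s[13:],s[19:]  1  'f'
  18  s[19:],s[5:]  0  ''
  19  s[5:],s[18:]  1  'g'
  20  s[18:],s[22:]  0  ''
  21  s[22:],s[2:]  1  'h'
  22  s[2:],s[9:]  1  'h'
  23  s[9:],s[20:]  1  'h'
  24  s[20:],s[12:]  1  'h'
  25  s[12:],s[17:]  1  'h'

n(n+1)/2 = 26·27/2 = 351
Σ LCP = 0 + 1 + 2 + 0 + 1 + 1 + 0 + 1 + 1 + 0 + 3 + 1 + 1 + 0 + 1 + 2 + 0 + 1 + 0 + 1 + 0 + 1 + 1 + 1 + 1 + 1 = 22
distinct = 351 − 22 = 329

329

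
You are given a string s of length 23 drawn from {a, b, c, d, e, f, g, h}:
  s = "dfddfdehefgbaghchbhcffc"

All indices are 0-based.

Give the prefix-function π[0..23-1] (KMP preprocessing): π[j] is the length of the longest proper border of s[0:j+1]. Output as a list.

[0, 0, 1, 1, 2, 3, 0, 0, 0, 0, 0, 0, 0, 0, 0, 0, 0, 0, 0, 0, 0, 0, 0]

π[0] = 0
j=1 s[j]='f': π[1]=0 (border '')
j=2 s[j]='d': π[2]=1 (border 'd')
j=3 s[j]='d': k: 1→0; π[3]=1 (border 'd')
j=4 s[j]='f': π[4]=2 (border 'df')
j=5 s[j]='d': π[5]=3 (border 'dfd')
j=6 s[j]='e': k: 3→1→0; π[6]=0 (border '')
j=7 s[j]='h': π[7]=0 (border '')
j=8 s[j]='e': π[8]=0 (border '')
j=9 s[j]='f': π[9]=0 (border '')
j=10 s[j]='g': π[10]=0 (border '')
j=11 s[j]='b': π[11]=0 (border '')
j=12 s[j]='a': π[12]=0 (border '')
j=13 s[j]='g': π[13]=0 (border '')
j=14 s[j]='h': π[14]=0 (border '')
j=15 s[j]='c': π[15]=0 (border '')
j=16 s[j]='h': π[16]=0 (border '')
j=17 s[j]='b': π[17]=0 (border '')
j=18 s[j]='h': π[18]=0 (border '')
j=19 s[j]='c': π[19]=0 (border '')
j=20 s[j]='f': π[20]=0 (border '')
j=21 s[j]='f': π[21]=0 (border '')
j=22 s[j]='c': π[22]=0 (border '')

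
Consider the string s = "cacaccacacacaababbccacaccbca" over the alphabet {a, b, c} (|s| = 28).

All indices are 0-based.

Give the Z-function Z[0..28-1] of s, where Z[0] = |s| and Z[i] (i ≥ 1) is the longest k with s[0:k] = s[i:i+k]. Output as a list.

Z[0]=28
i=1: i≥r, start 0; Z[1]=0
i=2: i≥r, start 0; Z[2]=3 extend→box=[2,5)
i=3: min(r-i=2, Z[1]=0)=0; Z[3]=0
i=4: min(r-i=1, Z[2]=3)=1; Z[4]=1
i=5: i≥r, start 0; Z[5]=5 extend→box=[5,10)
i=6: min(r-i=4, Z[1]=0)=0; Z[6]=0
i=7: min(r-i=3, Z[2]=3)=3; Z[7]=5 extend→box=[7,12)
i=8: min(r-i=4, Z[1]=0)=0; Z[8]=0
i=9: min(r-i=3, Z[2]=3)=3; Z[9]=4 extend→box=[9,13)
i=10: min(r-i=3, Z[1]=0)=0; Z[10]=0
i=11: min(r-i=2, Z[2]=3)=2; Z[11]=2
i=12: min(r-i=1, Z[3]=0)=0; Z[12]=0
i=13: i≥r, start 0; Z[13]=0
i=14: i≥r, start 0; Z[14]=0
i=15: i≥r, start 0; Z[15]=0
i=16: i≥r, start 0; Z[16]=0
i=17: i≥r, start 0; Z[17]=0
i=18: i≥r, start 0; Z[18]=1 extend→box=[18,19)
i=19: i≥r, start 0; Z[19]=6 extend→box=[19,25)
i=20: min(r-i=5, Z[1]=0)=0; Z[20]=0
i=21: min(r-i=4, Z[2]=3)=3; Z[21]=3
i=22: min(r-i=3, Z[3]=0)=0; Z[22]=0
i=23: min(r-i=2, Z[4]=1)=1; Z[23]=1
i=24: min(r-i=1, Z[5]=5)=1; Z[24]=1
i=25: i≥r, start 0; Z[25]=0
i=26: i≥r, start 0; Z[26]=2 extend→box=[26,28)
i=27: min(r-i=1, Z[1]=0)=0; Z[27]=0

[28, 0, 3, 0, 1, 5, 0, 5, 0, 4, 0, 2, 0, 0, 0, 0, 0, 0, 1, 6, 0, 3, 0, 1, 1, 0, 2, 0]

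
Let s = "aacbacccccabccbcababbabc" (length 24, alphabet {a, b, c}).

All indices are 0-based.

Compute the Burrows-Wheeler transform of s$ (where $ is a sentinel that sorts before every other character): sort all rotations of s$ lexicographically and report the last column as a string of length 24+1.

c$cbbcababcaacabbcaccbcca

rank  rotation                   last
    0  $aacbacccccabccbcababbabc  c
    1  aacbacccccabccbcababbabc$  $
    2  ababbabc$aacbacccccabccbc  c
    3  abbabc$aacbacccccabccbcab  b
    4  abc$aacbacccccabccbcababb  b
    5  abccbcababbabc$aacbaccccc  c
    6  acbacccccabccbcababbabc$a  a
    7  acccccabccbcababbabc$aacb  b
    8  babbabc$aacbacccccabccbca  a
    9  babc$aacbacccccabccbcabab  b
   10  bacccccabccbcababbabc$aac  c
   11  bbabc$aacbacccccabccbcaba  a
   12  bc$aacbacccccabccbcababba  a
   13  bcababbabc$aacbacccccabcc  c
   14  bccbcababbabc$aacbaccccca  a
   15  c$aacbacccccabccbcababbab  b
   16  cababbabc$aacbacccccabccb  b
   17  cabccbcababbabc$aacbacccc  c
   18  cbacccccabccbcababbabc$aa  a
   19  cbcababbabc$aacbacccccabc  c
   20  ccabccbcababbabc$aacbaccc  c
   21  ccbcababbabc$aacbacccccab  b
   22  cccabccbcababbabc$aacbacc  c
   23  ccccabccbcababbabc$aacbac  c
   24  cccccabccbcababbabc$aacba  a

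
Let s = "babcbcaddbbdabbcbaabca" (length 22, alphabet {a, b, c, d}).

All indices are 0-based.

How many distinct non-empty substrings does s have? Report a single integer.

rank→(start, suffix):
  0 → (21, 'a')
  1 → (17, 'aabca')
  2 → (12, 'abbcbaabca')
  3 → (18, 'abca')
  4 → (1, 'abcbcaddbbdabbcbaabca')
  5 → (6, 'addbbdabbcbaabca')
  6 → (16, 'baabca')
  7 → (0, 'babcbcaddbbdabbcbaabca')
  8 → (13, 'bbcbaabca')
  9 → (9, 'bbdabbcbaabca')
  10 → (19, 'bca')
  11 → (4, 'bcaddbbdabbcbaabca')
  12 → (14, 'bcbaabca')
  13 → (2, 'bcbcaddbbdabbcbaabca')
  14 → (10, 'bdabbcbaabca')
  15 → (20, 'ca')
  16 → (5, 'caddbbdabbcbaabca')
  17 → (15, 'cbaabca')
  18 → (3, 'cbcaddbbdabbcbaabca')
  19 → (11, 'dabbcbaabca')
  20 → (8, 'dbbdabbcbaabca')
  21 → (7, 'ddbbdabbcbaabca')

SA = [21, 17, 12, 18, 1, 6, 16, 0, 13, 9, 19, 4, 14, 2, 10, 20, 5, 15, 3, 11, 8, 7]
[i] adj suffixes → lcp
  [1] 21/17 → 1 ('a')
  [2] 17/12 → 1 ('a')
  [3] 12/18 → 2 ('ab')
  [4] 18/1 → 3 ('abc')
  [5] 1/6 → 1 ('a')
  [6] 6/16 → 0 ('')
  [7] 16/0 → 2 ('ba')
  [8] 0/13 → 1 ('b')
  [9] 13/9 → 2 ('bb')
  [10] 9/19 → 1 ('b')
  [11] 19/4 → 3 ('bca')
  [12] 4/14 → 2 ('bc')
  [13] 14/2 → 3 ('bcb')
  [14] 2/10 → 1 ('b')
  [15] 10/20 → 0 ('')
  [16] 20/5 → 2 ('ca')
  [17] 5/15 → 1 ('c')
  [18] 15/3 → 2 ('cb')
  [19] 3/11 → 0 ('')
  [20] 11/8 → 1 ('d')
  [21] 8/7 → 1 ('d')

n(n+1)/2 = 22·23/2 = 253
Σ LCP = 0 + 1 + 1 + 2 + 3 + 1 + 0 + 2 + 1 + 2 + 1 + 3 + 2 + 3 + 1 + 0 + 2 + 1 + 2 + 0 + 1 + 1 = 30
distinct = 253 − 30 = 223

223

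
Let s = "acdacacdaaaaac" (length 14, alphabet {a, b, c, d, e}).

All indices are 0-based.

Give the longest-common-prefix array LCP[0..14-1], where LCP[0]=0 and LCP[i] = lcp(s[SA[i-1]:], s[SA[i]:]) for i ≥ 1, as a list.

sorted suffixes:
  #0 SA[0]=8  'aaaaac'
  #1 SA[1]=9  'aaaac'
  #2 SA[2]=10  'aaac'
  #3 SA[3]=11  'aac'
  #4 SA[4]=12  'ac'
  #5 SA[5]=3  'acacdaaaaac'
  #6 SA[6]=5  'acdaaaaac'
  #7 SA[7]=0  'acdacacdaaaaac'
  #8 SA[8]=13  'c'
  #9 SA[9]=4  'cacdaaaaac'
  #10 SA[10]=6  'cdaaaaac'
  #11 SA[11]=1  'cdacacdaaaaac'
  #12 SA[12]=7  'daaaaac'
  #13 SA[13]=2  'dacacdaaaaac'

SA = [8, 9, 10, 11, 12, 3, 5, 0, 13, 4, 6, 1, 7, 2]
rank  pair      lcp
   1  s[8:],s[9:]  4  'aaaa'
   2  s[9:],s[10:]  3  'aaa'
   3  s[10:],s[11:]  2  'aa'
   4  s[11:],s[12:]  1  'a'
   5  s[12:],s[3:]  2  'ac'
   6  s[3:],s[5:]  2  'ac'
   7  s[5:],s[0:]  4  'acda'
   8  s[0:],s[13:]  0  ''
   9  s[13:],s[4:]  1  'c'
  10  s[4:],s[6:]  1  'c'
  11  s[6:],s[1:]  3  'cda'
  12  s[1:],s[7:]  0  ''
  13  s[7:],s[2:]  2  'da'

[0, 4, 3, 2, 1, 2, 2, 4, 0, 1, 1, 3, 0, 2]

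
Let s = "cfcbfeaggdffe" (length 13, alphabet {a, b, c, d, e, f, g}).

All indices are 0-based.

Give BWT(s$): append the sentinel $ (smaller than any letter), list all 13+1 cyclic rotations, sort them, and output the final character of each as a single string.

eecf$gffcfbdga

rank  rotation        last
    0  $cfcbfeaggdffe  e
    1  aggdffe$cfcbfe  e
    2  bfeaggdffe$cfc  c
    3  cbfeaggdffe$cf  f
    4  cfcbfeaggdffe$  $
    5  dffe$cfcbfeagg  g
    6  e$cfcbfeaggdff  f
    7  eaggdffe$cfcbf  f
    8  fcbfeaggdffe$c  c
    9  fe$cfcbfeaggdf  f
   10  feaggdffe$cfcb  b
   11  ffe$cfcbfeaggd  d
   12  gdffe$cfcbfeag  g
   13  ggdffe$cfcbfea  a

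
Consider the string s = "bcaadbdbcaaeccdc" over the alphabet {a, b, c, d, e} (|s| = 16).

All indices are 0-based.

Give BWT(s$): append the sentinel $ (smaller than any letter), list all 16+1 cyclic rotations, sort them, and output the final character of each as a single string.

rank  rotation           last
    0  $bcaadbdbcaaeccdc  c
    1  aadbdbcaaeccdc$bc  c
    2  aaeccdc$bcaadbdbc  c
    3  adbdbcaaeccdc$bca  a
    4  aeccdc$bcaadbdbca  a
    5  bcaadbdbcaaeccdc$  $
    6  bcaaeccdc$bcaadbd  d
    7  bdbcaaeccdc$bcaad  d
    8  c$bcaadbdbcaaeccd  d
    9  caadbdbcaaeccdc$b  b
   10  caaeccdc$bcaadbdb  b
   11  ccdc$bcaadbdbcaae  e
   12  cdc$bcaadbdbcaaec  c
   13  dbcaaeccdc$bcaadb  b
   14  dbdbcaaeccdc$bcaa  a
   15  dc$bcaadbdbcaaecc  c
   16  eccdc$bcaadbdbcaa  a

cccaa$dddbbecbaca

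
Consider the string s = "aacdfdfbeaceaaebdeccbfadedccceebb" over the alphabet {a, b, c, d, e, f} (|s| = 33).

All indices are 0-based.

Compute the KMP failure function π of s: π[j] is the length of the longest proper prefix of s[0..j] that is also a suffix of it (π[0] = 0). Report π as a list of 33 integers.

π[0] = 0
j=1 s[j]='a': π[1]=1 (border 'a')
j=2 s[j]='c': k: 1→0; π[2]=0 (border '')
j=3 s[j]='d': π[3]=0 (border '')
j=4 s[j]='f': π[4]=0 (border '')
j=5 s[j]='d': π[5]=0 (border '')
j=6 s[j]='f': π[6]=0 (border '')
j=7 s[j]='b': π[7]=0 (border '')
j=8 s[j]='e': π[8]=0 (border '')
j=9 s[j]='a': π[9]=1 (border 'a')
j=10 s[j]='c': k: 1→0; π[10]=0 (border '')
j=11 s[j]='e': π[11]=0 (border '')
j=12 s[j]='a': π[12]=1 (border 'a')
j=13 s[j]='a': π[13]=2 (border 'aa')
j=14 s[j]='e': k: 2→1→0; π[14]=0 (border '')
j=15 s[j]='b': π[15]=0 (border '')
j=16 s[j]='d': π[16]=0 (border '')
j=17 s[j]='e': π[17]=0 (border '')
j=18 s[j]='c': π[18]=0 (border '')
j=19 s[j]='c': π[19]=0 (border '')
j=20 s[j]='b': π[20]=0 (border '')
j=21 s[j]='f': π[21]=0 (border '')
j=22 s[j]='a': π[22]=1 (border 'a')
j=23 s[j]='d': k: 1→0; π[23]=0 (border '')
j=24 s[j]='e': π[24]=0 (border '')
j=25 s[j]='d': π[25]=0 (border '')
j=26 s[j]='c': π[26]=0 (border '')
j=27 s[j]='c': π[27]=0 (border '')
j=28 s[j]='c': π[28]=0 (border '')
j=29 s[j]='e': π[29]=0 (border '')
j=30 s[j]='e': π[30]=0 (border '')
j=31 s[j]='b': π[31]=0 (border '')
j=32 s[j]='b': π[32]=0 (border '')

[0, 1, 0, 0, 0, 0, 0, 0, 0, 1, 0, 0, 1, 2, 0, 0, 0, 0, 0, 0, 0, 0, 1, 0, 0, 0, 0, 0, 0, 0, 0, 0, 0]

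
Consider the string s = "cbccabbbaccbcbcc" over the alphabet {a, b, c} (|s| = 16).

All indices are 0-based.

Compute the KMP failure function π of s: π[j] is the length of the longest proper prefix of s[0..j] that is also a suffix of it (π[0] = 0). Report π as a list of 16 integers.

[0, 0, 1, 1, 0, 0, 0, 0, 0, 1, 1, 2, 3, 2, 3, 4]

π[0] = 0
j=1 s[j]='b': π[1]=0 (border '')
j=2 s[j]='c': π[2]=1 (border 'c')
j=3 s[j]='c': k: 1→0; π[3]=1 (border 'c')
j=4 s[j]='a': k: 1→0; π[4]=0 (border '')
j=5 s[j]='b': π[5]=0 (border '')
j=6 s[j]='b': π[6]=0 (border '')
j=7 s[j]='b': π[7]=0 (border '')
j=8 s[j]='a': π[8]=0 (border '')
j=9 s[j]='c': π[9]=1 (border 'c')
j=10 s[j]='c': k: 1→0; π[10]=1 (border 'c')
j=11 s[j]='b': π[11]=2 (border 'cb')
j=12 s[j]='c': π[12]=3 (border 'cbc')
j=13 s[j]='b': k: 3→1; π[13]=2 (border 'cb')
j=14 s[j]='c': π[14]=3 (border 'cbc')
j=15 s[j]='c': π[15]=4 (border 'cbcc')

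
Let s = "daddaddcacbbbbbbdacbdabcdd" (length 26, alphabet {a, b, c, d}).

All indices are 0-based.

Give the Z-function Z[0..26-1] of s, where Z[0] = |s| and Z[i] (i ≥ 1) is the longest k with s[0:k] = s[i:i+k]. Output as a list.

[26, 0, 1, 4, 0, 1, 1, 0, 0, 0, 0, 0, 0, 0, 0, 0, 2, 0, 0, 0, 2, 0, 0, 0, 1, 1]

Z[0]=26
i=1: i≥r, start 0; Z[1]=0
i=2: i≥r, start 0; Z[2]=1 extend→box=[2,3)
i=3: i≥r, start 0; Z[3]=4 extend→box=[3,7)
i=4: min(r-i=3, Z[1]=0)=0; Z[4]=0
i=5: min(r-i=2, Z[2]=1)=1; Z[5]=1
i=6: min(r-i=1, Z[3]=4)=1; Z[6]=1
i=7: i≥r, start 0; Z[7]=0
i=8: i≥r, start 0; Z[8]=0
i=9: i≥r, start 0; Z[9]=0
i=10: i≥r, start 0; Z[10]=0
i=11: i≥r, start 0; Z[11]=0
i=12: i≥r, start 0; Z[12]=0
i=13: i≥r, start 0; Z[13]=0
i=14: i≥r, start 0; Z[14]=0
i=15: i≥r, start 0; Z[15]=0
i=16: i≥r, start 0; Z[16]=2 extend→box=[16,18)
i=17: min(r-i=1, Z[1]=0)=0; Z[17]=0
i=18: i≥r, start 0; Z[18]=0
i=19: i≥r, start 0; Z[19]=0
i=20: i≥r, start 0; Z[20]=2 extend→box=[20,22)
i=21: min(r-i=1, Z[1]=0)=0; Z[21]=0
i=22: i≥r, start 0; Z[22]=0
i=23: i≥r, start 0; Z[23]=0
i=24: i≥r, start 0; Z[24]=1 extend→box=[24,25)
i=25: i≥r, start 0; Z[25]=1 extend→box=[25,26)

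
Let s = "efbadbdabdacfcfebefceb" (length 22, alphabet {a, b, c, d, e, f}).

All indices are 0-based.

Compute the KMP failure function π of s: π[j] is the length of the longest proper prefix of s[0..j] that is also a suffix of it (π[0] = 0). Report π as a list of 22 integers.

π[0] = 0
j=1 s[j]='f': π[1]=0 (border '')
j=2 s[j]='b': π[2]=0 (border '')
j=3 s[j]='a': π[3]=0 (border '')
j=4 s[j]='d': π[4]=0 (border '')
j=5 s[j]='b': π[5]=0 (border '')
j=6 s[j]='d': π[6]=0 (border '')
j=7 s[j]='a': π[7]=0 (border '')
j=8 s[j]='b': π[8]=0 (border '')
j=9 s[j]='d': π[9]=0 (border '')
j=10 s[j]='a': π[10]=0 (border '')
j=11 s[j]='c': π[11]=0 (border '')
j=12 s[j]='f': π[12]=0 (border '')
j=13 s[j]='c': π[13]=0 (border '')
j=14 s[j]='f': π[14]=0 (border '')
j=15 s[j]='e': π[15]=1 (border 'e')
j=16 s[j]='b': k: 1→0; π[16]=0 (border '')
j=17 s[j]='e': π[17]=1 (border 'e')
j=18 s[j]='f': π[18]=2 (border 'ef')
j=19 s[j]='c': k: 2→0; π[19]=0 (border '')
j=20 s[j]='e': π[20]=1 (border 'e')
j=21 s[j]='b': k: 1→0; π[21]=0 (border '')

[0, 0, 0, 0, 0, 0, 0, 0, 0, 0, 0, 0, 0, 0, 0, 1, 0, 1, 2, 0, 1, 0]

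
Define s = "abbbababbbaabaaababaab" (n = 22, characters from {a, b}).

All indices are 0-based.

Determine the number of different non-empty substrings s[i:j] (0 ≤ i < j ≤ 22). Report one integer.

rank | idx | suffix
   0 |  13 | aaababaab
   1 |  19 | aab
   2 |  10 | aabaaababaab
   3 |  14 | aababaab
   4 |  20 | ab
   5 |  11 | abaaababaab
   6 |  17 | abaab
   7 |  15 | ababaab
   8 |   4 | ababbbaabaaababaab
   9 |   6 | abbbaabaaababaab
  10 |   0 | abbbababbbaabaaababaab
  11 |  21 | b
  12 |  12 | baaababaab
  13 |  18 | baab
  14 |   9 | baabaaababaab
  15 |  16 | babaab
  16 |   3 | bababbbaabaaababaab
  17 |   5 | babbbaabaaababaab
  18 |   8 | bbaabaaababaab
  19 |   2 | bbababbbaabaaababaab
  20 |   7 | bbbaabaaababaab
  21 |   1 | bbbababbbaabaaababaab

SA = [13, 19, 10, 14, 20, 11, 17, 15, 4, 6, 0, 21, 12, 18, 9, 16, 3, 5, 8, 2, 7, 1]
[i] adj suffixes → lcp
  [1] 13/19 → 2 ('aa')
  [2] 19/10 → 3 ('aab')
  [3] 10/14 → 4 ('aaba')
  [4] 14/20 → 1 ('a')
  [5] 20/11 → 2 ('ab')
  [6] 11/17 → 4 ('abaa')
  [7] 17/15 → 3 ('aba')
  [8] 15/4 → 4 ('abab')
  [9] 4/6 → 2 ('ab')
  [10] 6/0 → 5 ('abbba')
  [11] 0/21 → 0 ('')
  [12] 21/12 → 1 ('b')
  [13] 12/18 → 3 ('baa')
  [14] 18/9 → 4 ('baab')
  [15] 9/16 → 2 ('ba')
  [16] 16/3 → 4 ('baba')
  [17] 3/5 → 3 ('bab')
  [18] 5/8 → 1 ('b')
  [19] 8/2 → 3 ('bba')
  [20] 2/7 → 2 ('bb')
  [21] 7/1 → 4 ('bbba')

n(n+1)/2 = 22·23/2 = 253
Σ LCP = 0 + 2 + 3 + 4 + 1 + 2 + 4 + 3 + 4 + 2 + 5 + 0 + 1 + 3 + 4 + 2 + 4 + 3 + 1 + 3 + 2 + 4 = 57
distinct = 253 − 57 = 196

196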